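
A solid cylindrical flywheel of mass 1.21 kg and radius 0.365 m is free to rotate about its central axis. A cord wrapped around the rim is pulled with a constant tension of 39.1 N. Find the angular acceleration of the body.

α ≈ 177 rad/s²

I = ½MR² = (1/2)(1.21)(0.365)² = 0.08060 kg·m².
τ = F R = (39.1)(0.365) = 14.27 N·m.
From τ = Iα: α = 14.27/0.08060 = 177.1 rad/s².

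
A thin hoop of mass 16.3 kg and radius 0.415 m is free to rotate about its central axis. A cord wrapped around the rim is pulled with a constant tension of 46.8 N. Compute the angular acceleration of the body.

α ≈ 6.92 rad/s²

I = MR² = (16.3)(0.415)² = 2.807 kg·m².
τ = F R = (46.8)(0.415) = 19.42 N·m.
From τ = Iα: α = 19.42/2.807 = 6.918 rad/s².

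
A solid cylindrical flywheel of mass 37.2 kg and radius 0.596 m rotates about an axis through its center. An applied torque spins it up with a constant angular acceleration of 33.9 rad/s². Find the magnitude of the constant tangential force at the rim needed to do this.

I = ½MR² = (1/2)(37.2)(0.596)² = 6.607 kg·m².
The required torque is τ = Iα = (6.607)(33.90) = 224.0 N·m.
A tangential force at the rim gives τ = FR, so F = τ/R = 224.0/0.596 = 375.8 N.

F ≈ 376 N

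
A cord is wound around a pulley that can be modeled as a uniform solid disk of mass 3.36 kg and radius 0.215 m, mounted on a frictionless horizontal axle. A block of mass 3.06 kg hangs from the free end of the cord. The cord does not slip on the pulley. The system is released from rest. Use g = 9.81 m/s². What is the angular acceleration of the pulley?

I = ½MR² = (1/2)(3.36)(0.215)² = 0.07766 kg·m².
Block: mg − T = ma. Pulley: TR = Iα. No-slip: a = αR, so T = (I/R²)a = 1.680·a.
Then mg = (m + 1.680)a, so a = (3.06)(9.81)/(3.06 + 1.680) = 6.333 m/s².
α = a/R = 6.333/0.215 = 29.46 rad/s².

α ≈ 29.5 rad/s²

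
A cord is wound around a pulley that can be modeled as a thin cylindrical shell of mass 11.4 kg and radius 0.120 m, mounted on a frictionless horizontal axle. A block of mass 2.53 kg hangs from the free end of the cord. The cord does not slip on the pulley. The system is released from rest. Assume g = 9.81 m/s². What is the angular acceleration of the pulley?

I = MR² = (11.4)(0.120)² = 0.1642 kg·m².
Block: mg − T = ma. Pulley: TR = Iα. No-slip: a = αR, so T = (I/R²)a = 11.40·a.
Then mg = (m + 11.40)a, so a = (2.53)(9.81)/(2.53 + 11.40) = 1.782 m/s².
α = a/R = 1.782/0.120 = 14.85 rad/s².

α ≈ 14.8 rad/s²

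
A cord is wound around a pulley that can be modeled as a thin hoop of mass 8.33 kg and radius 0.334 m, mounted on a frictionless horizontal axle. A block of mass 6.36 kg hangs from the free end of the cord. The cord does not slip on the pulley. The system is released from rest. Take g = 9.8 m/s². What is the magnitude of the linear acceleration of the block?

a ≈ 4.24 m/s²

I = MR² = (8.33)(0.334)² = 0.9293 kg·m².
Block: mg − T = ma. Pulley: TR = Iα. No-slip: a = αR, so T = (I/R²)a = 8.330·a.
Then mg = (m + 8.330)a, so a = (6.36)(9.8)/(6.36 + 8.330) = 4.243 m/s².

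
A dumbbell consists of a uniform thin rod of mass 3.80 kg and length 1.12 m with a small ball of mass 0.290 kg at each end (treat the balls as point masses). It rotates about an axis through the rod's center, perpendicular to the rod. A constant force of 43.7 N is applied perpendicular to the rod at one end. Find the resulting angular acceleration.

I_rod = (1/12)ML² = (1/12)(3.80)(1.12)² = 0.3972 kg·m².
I_balls = 2·m·(L/2)² = 2(0.290)(0.5600)² = 0.1819 kg·m².
Total I = 0.5791 kg·m².
τ = F·(L/2) = (43.7)(0.560) = 24.47 N·m.
α = τ/I = 24.47/0.5791 = 42.26 rad/s².

α ≈ 42.3 rad/s²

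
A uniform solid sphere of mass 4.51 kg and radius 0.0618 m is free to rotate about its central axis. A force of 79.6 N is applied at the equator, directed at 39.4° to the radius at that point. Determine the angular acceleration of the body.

α ≈ 453 rad/s²

I = (2/5)MR² = (2/5)(4.51)(0.0618)² = 0.006890 kg·m².
Only the tangential component produces torque: τ = F R sinθ = (79.6)(0.0618) sin 39.4° = 3.122 N·m.
Newton's second law for rotation, τ = Iα, gives α = τ/I = 3.122/0.006890 = 453.2 rad/s².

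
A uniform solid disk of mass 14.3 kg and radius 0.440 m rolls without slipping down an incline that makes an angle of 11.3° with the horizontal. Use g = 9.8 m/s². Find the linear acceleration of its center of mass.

a ≈ 1.28 m/s²

Translation along the incline: Mg sinθ − f = Ma.
Rotation about the center: fR = Iα with I = ½MR². No-slip gives a = αR, so f = (I/R²)a = (1/2)M a.
Substituting: Mg sinθ = (1 + 0.5000)Ma, so a = g sinθ/(1 + 0.5000) = (9.8) sin 11.3° / 1.500 = 1.280 m/s².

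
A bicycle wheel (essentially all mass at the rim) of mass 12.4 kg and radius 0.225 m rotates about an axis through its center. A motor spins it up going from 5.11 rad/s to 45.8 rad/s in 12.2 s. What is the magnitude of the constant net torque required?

τ ≈ 2.09 N·m

I = MR² = (12.4)(0.225)² = 0.6278 kg·m².
α = Δω/Δt = (45.8 − 5.11)/12.2 = 3.335 rad/s².
τ = Iα = (0.6278)(3.335) = 2.094 N·m.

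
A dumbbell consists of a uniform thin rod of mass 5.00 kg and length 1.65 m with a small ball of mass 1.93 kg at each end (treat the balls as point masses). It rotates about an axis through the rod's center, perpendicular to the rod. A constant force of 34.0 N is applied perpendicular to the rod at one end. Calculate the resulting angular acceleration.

α ≈ 7.46 rad/s²

I_rod = (1/12)ML² = (1/12)(5.00)(1.65)² = 1.134 kg·m².
I_balls = 2·m·(L/2)² = 2(1.93)(0.8250)² = 2.627 kg·m².
Total I = 3.762 kg·m².
τ = F·(L/2) = (34.0)(0.825) = 28.05 N·m.
α = τ/I = 28.05/3.762 = 7.457 rad/s².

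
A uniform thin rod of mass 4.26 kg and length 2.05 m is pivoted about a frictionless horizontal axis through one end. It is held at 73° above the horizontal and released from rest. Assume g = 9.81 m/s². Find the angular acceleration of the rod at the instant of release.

α ≈ 2.10 rad/s²

About the pivot, I = (1/3)ML² = (1/3)(4.26)(2.05)² = 5.968 kg·m².
The weight acts at the center, a distance L/2 = 1.025 m from the pivot; τ = Mg(L/2) cos 73° = 12.52 N·m.
α = τ/I = 12.52/5.968 = 2.099 rad/s².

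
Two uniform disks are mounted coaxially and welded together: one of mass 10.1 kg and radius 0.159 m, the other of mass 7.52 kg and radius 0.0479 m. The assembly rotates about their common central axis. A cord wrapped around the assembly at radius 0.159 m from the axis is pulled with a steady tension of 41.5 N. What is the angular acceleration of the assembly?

α ≈ 48.4 rad/s²

I = ½M₁R₁² + ½M₂R₂² = ½(10.1)(0.159)² + ½(7.52)(0.0479)² = 0.1363 kg·m².
τ = F r = (41.5)(0.159) = 6.599 N·m.
α = τ/I = 6.599/0.1363 = 48.41 rad/s².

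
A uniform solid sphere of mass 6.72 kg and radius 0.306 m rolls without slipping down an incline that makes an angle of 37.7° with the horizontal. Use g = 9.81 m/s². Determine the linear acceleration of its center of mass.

a ≈ 4.29 m/s²

Translation along the incline: Mg sinθ − f = Ma.
Rotation about the center: fR = Iα with I = (2/5)MR². No-slip gives a = αR, so f = (I/R²)a = (2/5)M a.
Substituting: Mg sinθ = (1 + 0.4000)Ma, so a = g sinθ/(1 + 0.4000) = (9.81) sin 37.7° / 1.400 = 4.285 m/s².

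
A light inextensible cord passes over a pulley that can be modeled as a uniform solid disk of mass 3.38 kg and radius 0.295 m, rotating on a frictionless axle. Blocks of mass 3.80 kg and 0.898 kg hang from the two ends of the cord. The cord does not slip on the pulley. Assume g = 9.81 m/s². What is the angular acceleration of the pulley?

I = ½MR² = (1/2)(3.38)(0.295)² = 0.1471 kg·m².
Heavier block: m₁g − T₁ = m₁a. Lighter block: T₂ − m₂g = m₂a.
Pulley: (T₁ − T₂)R = Iα = I(a/R), so T₁ − T₂ = (I/R²)a = (1/2)M_p a = 1.690·a.
Adding the three: (m₁ − m₂)g = (m₁ + m₂ + 1.690)a, so a = (3.80 − 0.898)(9.81)/(3.80 + 0.898 + 1.690) = 4.457 m/s².
α = a/R = 4.457/0.295 = 15.11 rad/s².

α ≈ 15.1 rad/s²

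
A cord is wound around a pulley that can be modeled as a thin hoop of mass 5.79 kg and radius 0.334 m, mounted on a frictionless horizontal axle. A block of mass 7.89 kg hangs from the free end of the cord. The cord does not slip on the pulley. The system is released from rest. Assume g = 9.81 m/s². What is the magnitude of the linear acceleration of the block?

a ≈ 5.66 m/s²

I = MR² = (5.79)(0.334)² = 0.6459 kg·m².
Block: mg − T = ma. Pulley: TR = Iα. No-slip: a = αR, so T = (I/R²)a = 5.790·a.
Then mg = (m + 5.790)a, so a = (7.89)(9.81)/(7.89 + 5.790) = 5.658 m/s².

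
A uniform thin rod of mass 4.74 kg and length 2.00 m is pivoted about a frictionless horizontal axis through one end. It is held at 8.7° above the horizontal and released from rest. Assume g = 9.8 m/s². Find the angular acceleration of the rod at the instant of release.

α ≈ 7.27 rad/s²

About the pivot, I = (1/3)ML² = (1/3)(4.74)(2.00)² = 6.320 kg·m².
The weight acts at the center, a distance L/2 = 1.000 m from the pivot; τ = Mg(L/2) cos 8.7° = 45.92 N·m.
α = τ/I = 45.92/6.320 = 7.265 rad/s².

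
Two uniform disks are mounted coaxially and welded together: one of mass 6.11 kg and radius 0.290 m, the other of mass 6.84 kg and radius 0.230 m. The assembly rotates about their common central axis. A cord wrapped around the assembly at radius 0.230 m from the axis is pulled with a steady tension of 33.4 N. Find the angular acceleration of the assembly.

α ≈ 17.5 rad/s²

I = ½M₁R₁² + ½M₂R₂² = ½(6.11)(0.290)² + ½(6.84)(0.230)² = 0.4378 kg·m².
τ = F r = (33.4)(0.230) = 7.682 N·m.
α = τ/I = 7.682/0.4378 = 17.55 rad/s².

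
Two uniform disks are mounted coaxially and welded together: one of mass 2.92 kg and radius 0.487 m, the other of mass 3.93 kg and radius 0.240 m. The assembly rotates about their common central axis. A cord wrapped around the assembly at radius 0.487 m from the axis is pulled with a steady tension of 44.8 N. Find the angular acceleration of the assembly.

I = ½M₁R₁² + ½M₂R₂² = ½(2.92)(0.487)² + ½(3.93)(0.240)² = 0.4595 kg·m².
τ = F r = (44.8)(0.487) = 21.82 N·m.
α = τ/I = 21.82/0.4595 = 47.49 rad/s².

α ≈ 47.5 rad/s²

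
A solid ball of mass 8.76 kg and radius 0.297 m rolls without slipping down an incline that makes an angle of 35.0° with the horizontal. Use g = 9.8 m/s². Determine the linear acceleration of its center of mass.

a ≈ 4.02 m/s²

Translation along the incline: Mg sinθ − f = Ma.
Rotation about the center: fR = Iα with I = (2/5)MR². No-slip gives a = αR, so f = (I/R²)a = (2/5)M a.
Substituting: Mg sinθ = (1 + 0.4000)Ma, so a = g sinθ/(1 + 0.4000) = (9.8) sin 35.0° / 1.400 = 4.015 m/s².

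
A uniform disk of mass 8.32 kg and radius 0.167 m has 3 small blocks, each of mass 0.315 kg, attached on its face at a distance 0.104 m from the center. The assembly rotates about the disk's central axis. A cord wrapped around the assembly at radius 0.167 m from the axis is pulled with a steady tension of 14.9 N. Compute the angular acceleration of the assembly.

I_disk = ½MR² = ½(8.32)(0.167)² = 0.1160 kg·m².
I_blocks = 3·m·r² = 3(0.315)(0.104)² = 0.01022 kg·m².
Total I = 0.1262 kg·m².
τ = F r = (14.9)(0.167) = 2.488 N·m.
α = τ/I = 2.488/0.1262 = 19.71 rad/s².

α ≈ 19.7 rad/s²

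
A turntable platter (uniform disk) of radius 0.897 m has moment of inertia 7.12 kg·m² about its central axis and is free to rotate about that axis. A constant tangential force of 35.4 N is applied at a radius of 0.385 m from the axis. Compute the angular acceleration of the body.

τ = F·r = (35.4)(0.385) = 13.63 N·m.
Newton's second law for rotation, τ = Iα, gives α = τ/I = 13.63/7.120 = 1.914 rad/s².

α ≈ 1.91 rad/s²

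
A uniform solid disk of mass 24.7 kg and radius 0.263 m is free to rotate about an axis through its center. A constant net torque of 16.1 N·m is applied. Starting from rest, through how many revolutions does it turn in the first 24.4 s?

I = ½MR² = (1/2)(24.7)(0.263)² = 0.8542 kg·m².
α = τ/I = 16.1/0.8542 = 18.85 rad/s².
θ = ½αt² = ½(18.85)(24.4)² = 5610 rad.
Revolutions = θ/(2π) = 892.9.

≈ 893 revolutions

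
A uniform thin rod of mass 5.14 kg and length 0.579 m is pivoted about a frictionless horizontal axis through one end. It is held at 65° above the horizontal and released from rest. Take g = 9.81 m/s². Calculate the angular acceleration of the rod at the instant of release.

α ≈ 10.7 rad/s²

About the pivot, I = (1/3)ML² = (1/3)(5.14)(0.579)² = 0.5744 kg·m².
The weight acts at the center, a distance L/2 = 0.2895 m from the pivot; τ = Mg(L/2) cos 65° = 6.169 N·m.
α = τ/I = 6.169/0.5744 = 10.74 rad/s².
(Equivalently α = (3g/(2L)) cos 65° = 10.74 rad/s².)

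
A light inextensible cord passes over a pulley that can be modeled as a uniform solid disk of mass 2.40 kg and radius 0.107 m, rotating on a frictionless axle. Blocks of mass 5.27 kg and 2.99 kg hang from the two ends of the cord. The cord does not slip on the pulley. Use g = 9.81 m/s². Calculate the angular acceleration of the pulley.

α ≈ 22.1 rad/s²

I = ½MR² = (1/2)(2.40)(0.107)² = 0.01374 kg·m².
Heavier block: m₁g − T₁ = m₁a. Lighter block: T₂ − m₂g = m₂a.
Pulley: (T₁ − T₂)R = Iα = I(a/R), so T₁ − T₂ = (I/R²)a = (1/2)M_p a = 1.200·a.
Adding the three: (m₁ − m₂)g = (m₁ + m₂ + 1.200)a, so a = (5.27 − 2.99)(9.81)/(5.27 + 2.99 + 1.200) = 2.364 m/s².
α = a/R = 2.364/0.107 = 22.10 rad/s².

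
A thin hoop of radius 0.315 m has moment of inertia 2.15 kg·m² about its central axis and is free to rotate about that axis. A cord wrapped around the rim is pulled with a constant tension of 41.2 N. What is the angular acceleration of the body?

α ≈ 6.04 rad/s²

τ = F R = (41.2)(0.315) = 12.98 N·m.
From τ = Iα: α = 12.98/2.150 = 6.036 rad/s².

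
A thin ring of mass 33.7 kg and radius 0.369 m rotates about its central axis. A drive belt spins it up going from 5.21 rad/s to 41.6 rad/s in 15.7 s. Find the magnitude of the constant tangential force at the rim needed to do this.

I = MR² = (33.7)(0.369)² = 4.589 kg·m².
α = Δω/Δt = (41.6 − 5.21)/15.7 = 2.318 rad/s².
The required torque is τ = Iα = (4.589)(2.318) = 10.64 N·m.
A tangential force at the rim gives τ = FR, so F = τ/R = 10.64/0.369 = 28.82 N.

F ≈ 28.8 N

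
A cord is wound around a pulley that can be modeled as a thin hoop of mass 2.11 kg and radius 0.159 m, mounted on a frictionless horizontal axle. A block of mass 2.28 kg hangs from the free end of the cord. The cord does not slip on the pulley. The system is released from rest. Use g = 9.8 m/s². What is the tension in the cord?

I = MR² = (2.11)(0.159)² = 0.05334 kg·m².
Block: mg − T = ma. Pulley: TR = Iα. No-slip: a = αR, so T = (I/R²)a = 2.110·a.
Then mg = (m + 2.110)a, so a = (2.28)(9.8)/(2.28 + 2.110) = 5.090 m/s².
T = 2.110·a = 10.74 N.

T ≈ 10.7 N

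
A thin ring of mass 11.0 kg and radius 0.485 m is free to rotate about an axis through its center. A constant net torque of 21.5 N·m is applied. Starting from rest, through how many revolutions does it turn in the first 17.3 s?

≈ 198 revolutions

I = MR² = (11.0)(0.485)² = 2.587 kg·m².
α = τ/I = 21.5/2.587 = 8.309 rad/s².
θ = ½αt² = ½(8.309)(17.3)² = 1243 rad.
Revolutions = θ/(2π) = 197.9.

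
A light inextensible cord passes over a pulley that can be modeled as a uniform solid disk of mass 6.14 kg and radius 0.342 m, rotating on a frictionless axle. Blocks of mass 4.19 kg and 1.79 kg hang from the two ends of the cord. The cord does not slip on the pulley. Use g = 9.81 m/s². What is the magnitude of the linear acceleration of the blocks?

I = ½MR² = (1/2)(6.14)(0.342)² = 0.3591 kg·m².
Heavier block: m₁g − T₁ = m₁a. Lighter block: T₂ − m₂g = m₂a.
Pulley: (T₁ − T₂)R = Iα = I(a/R), so T₁ − T₂ = (I/R²)a = (1/2)M_p a = 3.070·a.
Adding the three: (m₁ − m₂)g = (m₁ + m₂ + 3.070)a, so a = (4.19 − 1.79)(9.81)/(4.19 + 1.79 + 3.070) = 2.602 m/s².

a ≈ 2.60 m/s²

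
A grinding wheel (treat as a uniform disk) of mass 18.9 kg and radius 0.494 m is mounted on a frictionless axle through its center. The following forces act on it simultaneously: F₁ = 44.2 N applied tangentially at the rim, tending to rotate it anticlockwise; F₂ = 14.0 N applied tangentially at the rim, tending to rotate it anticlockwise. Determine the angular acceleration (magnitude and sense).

I = ½MR² = (1/2)(18.9)(0.494)² = 2.306 kg·m².
Taking anticlockwise as positive: τ₁ = +(44.2)(0.494) = +21.83 N·m; τ₂ = +(14.0)(0.494) = +6.916 N·m.
Net torque τ = 28.75 N·m.
α = τ/I = 28.75/2.306 = 12.47 rad/s².

α ≈ 12.5 rad/s², anticlockwise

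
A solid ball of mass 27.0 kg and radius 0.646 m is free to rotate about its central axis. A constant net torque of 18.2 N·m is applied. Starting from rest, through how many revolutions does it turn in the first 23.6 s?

≈ 179 revolutions

I = (2/5)MR² = (2/5)(27.0)(0.646)² = 4.507 kg·m².
α = τ/I = 18.2/4.507 = 4.038 rad/s².
θ = ½αt² = ½(4.038)(23.6)² = 1125 rad.
Revolutions = θ/(2π) = 179.0.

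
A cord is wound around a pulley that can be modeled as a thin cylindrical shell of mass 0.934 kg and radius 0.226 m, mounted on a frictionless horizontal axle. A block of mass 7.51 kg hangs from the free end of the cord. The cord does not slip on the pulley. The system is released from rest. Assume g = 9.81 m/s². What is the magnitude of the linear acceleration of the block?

a ≈ 8.72 m/s²

I = MR² = (0.934)(0.226)² = 0.04770 kg·m².
Block: mg − T = ma. Pulley: TR = Iα. No-slip: a = αR, so T = (I/R²)a = 0.9340·a.
Then mg = (m + 0.9340)a, so a = (7.51)(9.81)/(7.51 + 0.9340) = 8.725 m/s².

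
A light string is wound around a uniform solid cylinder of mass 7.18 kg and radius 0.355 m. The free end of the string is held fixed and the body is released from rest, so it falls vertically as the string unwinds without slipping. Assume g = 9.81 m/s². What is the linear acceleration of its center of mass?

Translation: Mg − T = Ma. Rotation about the center: TR = Iα with I = ½MR².
With a = αR: T = (I/R²)a = (1/2)M a, so Mg = (1 + 0.5000)Ma.
a = g/(1 + 0.5000) = 9.81/1.500 = 6.540 m/s².

a ≈ 6.54 m/s²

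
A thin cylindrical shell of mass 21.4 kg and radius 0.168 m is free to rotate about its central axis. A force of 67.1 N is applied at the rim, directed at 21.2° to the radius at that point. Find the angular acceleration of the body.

α ≈ 6.75 rad/s²

I = MR² = (21.4)(0.168)² = 0.6040 kg·m².
Only the tangential component produces torque: τ = F R sinθ = (67.1)(0.168) sin 21.2° = 4.077 N·m.
From τ = Iα: α = 4.077/0.6040 = 6.749 rad/s².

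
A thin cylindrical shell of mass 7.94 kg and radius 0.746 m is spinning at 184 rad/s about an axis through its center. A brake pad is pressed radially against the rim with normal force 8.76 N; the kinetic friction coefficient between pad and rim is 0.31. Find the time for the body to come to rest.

I = MR² = (7.94)(0.746)² = 4.419 kg·m².
Friction force f = μN = (0.31)(8.76) = 2.716 N at the rim; torque magnitude τ = fR = 2.026 N·m, opposing ω.
|α| = τ/I = 2.026/4.419 = 0.4585 rad/s² (deceleration).
0 = ω₀ − |α|t ⇒ t = ω₀/|α| = 184/0.4585 = 401.3 s.

t ≈ 401 s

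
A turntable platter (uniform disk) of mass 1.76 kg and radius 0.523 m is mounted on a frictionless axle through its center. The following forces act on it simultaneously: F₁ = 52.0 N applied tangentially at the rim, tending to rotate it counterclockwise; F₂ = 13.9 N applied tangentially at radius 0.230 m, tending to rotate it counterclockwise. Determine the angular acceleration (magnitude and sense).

α ≈ 126 rad/s², counterclockwise

I = ½MR² = (1/2)(1.76)(0.523)² = 0.2407 kg·m².
Taking counterclockwise as positive: τ₁ = +(52.0)(0.523) = +27.20 N·m; τ₂ = +(13.9)(0.230) = +3.197 N·m.
Net torque τ = 30.39 N·m.
α = τ/I = 30.39/0.2407 = 126.3 rad/s².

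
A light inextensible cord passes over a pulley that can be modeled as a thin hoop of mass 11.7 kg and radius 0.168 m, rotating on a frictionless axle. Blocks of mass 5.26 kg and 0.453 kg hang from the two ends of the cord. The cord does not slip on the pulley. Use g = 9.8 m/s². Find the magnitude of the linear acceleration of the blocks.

a ≈ 2.71 m/s²

I = MR² = (11.7)(0.168)² = 0.3302 kg·m².
Heavier block: m₁g − T₁ = m₁a. Lighter block: T₂ − m₂g = m₂a.
Pulley: (T₁ − T₂)R = Iα = I(a/R), so T₁ − T₂ = (I/R²)a = 1·M_p a = 11.70·a.
Adding the three: (m₁ − m₂)g = (m₁ + m₂ + 11.70)a, so a = (5.26 − 0.453)(9.8)/(5.26 + 0.453 + 11.70) = 2.705 m/s².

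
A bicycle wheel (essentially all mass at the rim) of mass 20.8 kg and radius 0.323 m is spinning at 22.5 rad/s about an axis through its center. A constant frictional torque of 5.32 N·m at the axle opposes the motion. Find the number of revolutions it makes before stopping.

I = MR² = (20.8)(0.323)² = 2.170 kg·m².
The net torque has magnitude 5.32 N·m, opposing ω.
|α| = τ/I = 5.320/2.170 = 2.452 rad/s² (deceleration).
ω² = ω₀² − 2|α|θ with ω = 0 ⇒ θ = ω₀²/(2|α|) = 103.3 rad = 16.43 rev.

≈ 16.4 revolutions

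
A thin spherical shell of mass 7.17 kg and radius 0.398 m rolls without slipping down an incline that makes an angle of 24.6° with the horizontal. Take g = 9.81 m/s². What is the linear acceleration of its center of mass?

a ≈ 2.45 m/s²

Translation along the incline: Mg sinθ − f = Ma.
Rotation about the center: fR = Iα with I = (2/3)MR². No-slip gives a = αR, so f = (I/R²)a = (2/3)M a.
Substituting: Mg sinθ = (1 + 0.6667)Ma, so a = g sinθ/(1 + 0.6667) = (9.81) sin 24.6° / 1.667 = 2.450 m/s².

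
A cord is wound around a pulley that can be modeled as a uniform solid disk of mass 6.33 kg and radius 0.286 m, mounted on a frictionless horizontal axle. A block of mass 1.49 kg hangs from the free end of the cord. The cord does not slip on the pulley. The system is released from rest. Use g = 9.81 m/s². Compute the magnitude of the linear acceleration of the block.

a ≈ 3.14 m/s²

I = ½MR² = (1/2)(6.33)(0.286)² = 0.2589 kg·m².
Block: mg − T = ma. Pulley: TR = Iα. No-slip: a = αR, so T = (I/R²)a = 3.165·a.
Then mg = (m + 3.165)a, so a = (1.49)(9.81)/(1.49 + 3.165) = 3.140 m/s².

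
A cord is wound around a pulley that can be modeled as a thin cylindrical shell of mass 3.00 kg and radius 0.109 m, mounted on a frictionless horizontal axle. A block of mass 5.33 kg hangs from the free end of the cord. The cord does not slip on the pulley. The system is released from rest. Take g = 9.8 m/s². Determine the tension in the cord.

I = MR² = (3.00)(0.109)² = 0.03564 kg·m².
Block: mg − T = ma. Pulley: TR = Iα. No-slip: a = αR, so T = (I/R²)a = 3.000·a.
Then mg = (m + 3.000)a, so a = (5.33)(9.8)/(5.33 + 3.000) = 6.271 m/s².
T = 3.000·a = 18.81 N.

T ≈ 18.8 N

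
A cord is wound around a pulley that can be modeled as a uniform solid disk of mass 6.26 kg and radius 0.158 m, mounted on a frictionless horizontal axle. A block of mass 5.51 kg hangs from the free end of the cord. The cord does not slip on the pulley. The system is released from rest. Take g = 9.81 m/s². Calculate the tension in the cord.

I = ½MR² = (1/2)(6.26)(0.158)² = 0.07814 kg·m².
Block: mg − T = ma. Pulley: TR = Iα. No-slip: a = αR, so T = (I/R²)a = 3.130·a.
Then mg = (m + 3.130)a, so a = (5.51)(9.81)/(5.51 + 3.130) = 6.256 m/s².
T = 3.130·a = 19.58 N.

T ≈ 19.6 N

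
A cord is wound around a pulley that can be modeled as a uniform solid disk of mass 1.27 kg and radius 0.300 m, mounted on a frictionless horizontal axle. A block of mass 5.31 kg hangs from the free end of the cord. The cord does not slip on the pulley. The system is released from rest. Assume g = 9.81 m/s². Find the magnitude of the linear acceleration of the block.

a ≈ 8.76 m/s²

I = ½MR² = (1/2)(1.27)(0.300)² = 0.05715 kg·m².
Block: mg − T = ma. Pulley: TR = Iα. No-slip: a = αR, so T = (I/R²)a = 0.6350·a.
Then mg = (m + 0.6350)a, so a = (5.31)(9.81)/(5.31 + 0.6350) = 8.762 m/s².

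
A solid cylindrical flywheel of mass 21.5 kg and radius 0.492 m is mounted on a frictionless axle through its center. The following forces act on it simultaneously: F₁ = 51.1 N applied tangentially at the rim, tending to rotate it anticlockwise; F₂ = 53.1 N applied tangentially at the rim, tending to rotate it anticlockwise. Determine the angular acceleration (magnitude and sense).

α ≈ 19.7 rad/s², anticlockwise

I = ½MR² = (1/2)(21.5)(0.492)² = 2.602 kg·m².
Taking anticlockwise as positive: τ₁ = +(51.1)(0.492) = +25.14 N·m; τ₂ = +(53.1)(0.492) = +26.13 N·m.
Net torque τ = 51.27 N·m.
α = τ/I = 51.27/2.602 = 19.70 rad/s².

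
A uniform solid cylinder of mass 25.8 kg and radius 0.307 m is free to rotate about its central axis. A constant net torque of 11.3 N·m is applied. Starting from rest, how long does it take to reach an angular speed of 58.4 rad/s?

I = ½MR² = (1/2)(25.8)(0.307)² = 1.216 kg·m².
α = τ/I = 11.3/1.216 = 9.294 rad/s².
ω = αt ⇒ t = ω/α = 58.4/9.294 = 6.283 s.

t ≈ 6.28 s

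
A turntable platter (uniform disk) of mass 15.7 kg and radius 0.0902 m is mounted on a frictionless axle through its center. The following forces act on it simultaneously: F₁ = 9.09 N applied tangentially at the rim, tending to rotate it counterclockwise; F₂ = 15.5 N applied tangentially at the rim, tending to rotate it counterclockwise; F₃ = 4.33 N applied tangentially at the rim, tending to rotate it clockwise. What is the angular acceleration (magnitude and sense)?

α ≈ 28.6 rad/s², counterclockwise

I = ½MR² = (1/2)(15.7)(0.0902)² = 0.06387 kg·m².
Taking counterclockwise as positive: τ₁ = +(9.09)(0.0902) = +0.8199 N·m; τ₂ = +(15.5)(0.0902) = +1.398 N·m; τ₃ = −(4.33)(0.0902) = −0.3906 N·m.
Net torque τ = 1.827 N·m.
α = τ/I = 1.827/0.06387 = 28.61 rad/s².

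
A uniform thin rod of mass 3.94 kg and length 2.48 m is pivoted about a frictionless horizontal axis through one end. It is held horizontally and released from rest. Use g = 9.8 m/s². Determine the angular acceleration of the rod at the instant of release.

α ≈ 5.93 rad/s²

About the pivot, I = (1/3)ML² = (1/3)(3.94)(2.48)² = 8.078 kg·m².
The weight acts at the center, a distance L/2 = 1.240 m from the pivot; τ = Mg(L/2) = 47.88 N·m.
α = τ/I = 47.88/8.078 = 5.927 rad/s².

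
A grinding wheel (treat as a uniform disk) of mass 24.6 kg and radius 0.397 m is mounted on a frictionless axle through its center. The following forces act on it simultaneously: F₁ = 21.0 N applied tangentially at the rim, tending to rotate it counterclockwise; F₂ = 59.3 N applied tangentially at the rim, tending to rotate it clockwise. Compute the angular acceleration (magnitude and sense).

α ≈ 7.84 rad/s², clockwise

I = ½MR² = (1/2)(24.6)(0.397)² = 1.939 kg·m².
Taking counterclockwise as positive: τ₁ = +(21.0)(0.397) = +8.337 N·m; τ₂ = −(59.3)(0.397) = −23.54 N·m.
Net torque τ = -15.21 N·m.
α = τ/I = -15.21/1.939 = -7.843 rad/s².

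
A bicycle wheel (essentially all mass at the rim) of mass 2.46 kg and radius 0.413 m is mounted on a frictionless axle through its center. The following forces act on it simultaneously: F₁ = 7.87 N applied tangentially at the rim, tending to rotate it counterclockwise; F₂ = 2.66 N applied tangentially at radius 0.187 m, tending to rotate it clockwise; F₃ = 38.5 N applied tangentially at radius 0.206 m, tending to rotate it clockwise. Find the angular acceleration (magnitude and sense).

α ≈ 12.3 rad/s², clockwise

I = MR² = (2.46)(0.413)² = 0.4196 kg·m².
Taking counterclockwise as positive: τ₁ = +(7.87)(0.413) = +3.250 N·m; τ₂ = −(2.66)(0.187) = −0.4974 N·m; τ₃ = −(38.5)(0.206) = −7.931 N·m.
Net torque τ = -5.178 N·m.
α = τ/I = -5.178/0.4196 = -12.34 rad/s².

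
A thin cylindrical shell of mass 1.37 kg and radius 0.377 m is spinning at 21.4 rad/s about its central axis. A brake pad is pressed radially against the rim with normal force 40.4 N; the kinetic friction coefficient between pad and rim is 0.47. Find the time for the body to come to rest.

I = MR² = (1.37)(0.377)² = 0.1947 kg·m².
Friction force f = μN = (0.47)(40.4) = 18.99 N at the rim; torque magnitude τ = fR = 7.158 N·m, opposing ω.
|α| = τ/I = 7.158/0.1947 = 36.76 rad/s² (deceleration).
0 = ω₀ − |α|t ⇒ t = ω₀/|α| = 21.4/36.76 = 0.5821 s.

t ≈ 0.582 s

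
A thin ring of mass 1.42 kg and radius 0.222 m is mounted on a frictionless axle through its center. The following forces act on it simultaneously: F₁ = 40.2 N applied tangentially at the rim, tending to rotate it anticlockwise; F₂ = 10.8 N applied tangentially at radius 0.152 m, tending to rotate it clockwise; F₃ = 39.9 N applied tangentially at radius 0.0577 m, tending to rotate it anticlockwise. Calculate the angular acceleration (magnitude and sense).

α ≈ 137 rad/s², anticlockwise

I = MR² = (1.42)(0.222)² = 0.06998 kg·m².
Taking anticlockwise as positive: τ₁ = +(40.2)(0.222) = +8.924 N·m; τ₂ = −(10.8)(0.152) = −1.642 N·m; τ₃ = +(39.9)(0.0577) = +2.302 N·m.
Net torque τ = 9.585 N·m.
α = τ/I = 9.585/0.06998 = 137.0 rad/s².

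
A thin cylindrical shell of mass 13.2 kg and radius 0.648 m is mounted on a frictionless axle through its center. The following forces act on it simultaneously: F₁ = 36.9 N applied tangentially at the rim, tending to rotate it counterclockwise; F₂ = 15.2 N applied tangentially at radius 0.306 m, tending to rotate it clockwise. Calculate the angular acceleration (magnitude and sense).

I = MR² = (13.2)(0.648)² = 5.543 kg·m².
Taking counterclockwise as positive: τ₁ = +(36.9)(0.648) = +23.91 N·m; τ₂ = −(15.2)(0.306) = −4.651 N·m.
Net torque τ = 19.26 N·m.
α = τ/I = 19.26/5.543 = 3.475 rad/s².

α ≈ 3.47 rad/s², counterclockwise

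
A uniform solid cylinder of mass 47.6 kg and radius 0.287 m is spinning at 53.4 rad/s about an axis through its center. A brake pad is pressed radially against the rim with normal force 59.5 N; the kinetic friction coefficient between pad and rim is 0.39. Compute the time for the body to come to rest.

t ≈ 15.7 s

I = ½MR² = (1/2)(47.6)(0.287)² = 1.960 kg·m².
Friction force f = μN = (0.39)(59.5) = 23.21 N at the rim; torque magnitude τ = fR = 6.660 N·m, opposing ω.
|α| = τ/I = 6.660/1.960 = 3.397 rad/s² (deceleration).
0 = ω₀ − |α|t ⇒ t = ω₀/|α| = 53.4/3.397 = 15.72 s.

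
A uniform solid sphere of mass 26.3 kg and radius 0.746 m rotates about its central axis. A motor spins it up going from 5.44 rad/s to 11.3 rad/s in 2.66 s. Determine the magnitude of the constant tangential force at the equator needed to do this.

F ≈ 17.3 N

I = (2/5)MR² = (2/5)(26.3)(0.746)² = 5.855 kg·m².
α = Δω/Δt = (11.3 − 5.44)/2.66 = 2.203 rad/s².
The required torque is τ = Iα = (5.855)(2.203) = 12.90 N·m.
A tangential force at the equator gives τ = FR, so F = τ/R = 12.90/0.746 = 17.29 N.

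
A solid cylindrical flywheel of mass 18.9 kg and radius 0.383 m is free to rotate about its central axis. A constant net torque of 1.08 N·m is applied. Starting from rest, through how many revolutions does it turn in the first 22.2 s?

I = ½MR² = (1/2)(18.9)(0.383)² = 1.386 kg·m².
α = τ/I = 1.08/1.386 = 0.7791 rad/s².
θ = ½αt² = ½(0.7791)(22.2)² = 192.0 rad.
Revolutions = θ/(2π) = 30.56.

≈ 30.6 revolutions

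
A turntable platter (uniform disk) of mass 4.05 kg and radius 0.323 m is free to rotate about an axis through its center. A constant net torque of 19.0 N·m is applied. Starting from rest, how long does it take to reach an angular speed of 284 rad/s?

I = ½MR² = (1/2)(4.05)(0.323)² = 0.2113 kg·m².
α = τ/I = 19.0/0.2113 = 89.93 rad/s².
ω = αt ⇒ t = ω/α = 284/89.93 = 3.158 s.

t ≈ 3.16 s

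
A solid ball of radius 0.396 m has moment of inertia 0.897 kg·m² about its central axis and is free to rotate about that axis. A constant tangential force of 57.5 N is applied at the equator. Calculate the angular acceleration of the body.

α ≈ 25.4 rad/s²

τ = F R = (57.5)(0.396) = 22.77 N·m.
Newton's second law for rotation, τ = Iα, gives α = τ/I = 22.77/0.8970 = 25.38 rad/s².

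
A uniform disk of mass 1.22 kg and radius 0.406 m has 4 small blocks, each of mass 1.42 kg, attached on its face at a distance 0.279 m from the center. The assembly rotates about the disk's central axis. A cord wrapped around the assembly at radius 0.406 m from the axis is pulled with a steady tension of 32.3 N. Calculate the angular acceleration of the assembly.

I_disk = ½MR² = ½(1.22)(0.406)² = 0.1005 kg·m².
I_blocks = 4·m·r² = 4(1.42)(0.279)² = 0.4421 kg·m².
Total I = 0.5427 kg·m².
τ = F r = (32.3)(0.406) = 13.11 N·m.
α = τ/I = 13.11/0.5427 = 24.16 rad/s².

α ≈ 24.2 rad/s²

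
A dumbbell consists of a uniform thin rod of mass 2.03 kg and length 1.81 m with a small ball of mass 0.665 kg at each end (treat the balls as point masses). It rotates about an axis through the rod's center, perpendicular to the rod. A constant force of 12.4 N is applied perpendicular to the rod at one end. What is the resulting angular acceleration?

α ≈ 6.83 rad/s²

I_rod = (1/12)ML² = (1/12)(2.03)(1.81)² = 0.5542 kg·m².
I_balls = 2·m·(L/2)² = 2(0.665)(0.9050)² = 1.089 kg·m².
Total I = 1.644 kg·m².
τ = F·(L/2) = (12.4)(0.905) = 11.22 N·m.
α = τ/I = 11.22/1.644 = 6.828 rad/s².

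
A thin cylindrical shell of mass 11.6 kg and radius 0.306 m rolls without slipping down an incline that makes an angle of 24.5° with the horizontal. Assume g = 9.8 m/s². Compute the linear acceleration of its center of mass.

a ≈ 2.03 m/s²

Translation along the incline: Mg sinθ − f = Ma.
Rotation about the center: fR = Iα with I = MR². No-slip gives a = αR, so f = (I/R²)a = M a.
Substituting: Mg sinθ = (1 + 1.000)Ma, so a = g sinθ/(1 + 1.000) = (9.8) sin 24.5° / 2.000 = 2.032 m/s².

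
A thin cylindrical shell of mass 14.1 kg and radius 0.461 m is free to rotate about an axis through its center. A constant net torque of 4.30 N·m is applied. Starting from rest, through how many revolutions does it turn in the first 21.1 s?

I = MR² = (14.1)(0.461)² = 2.997 kg·m².
α = τ/I = 4.30/2.997 = 1.435 rad/s².
θ = ½αt² = ½(1.435)(21.1)² = 319.4 rad.
Revolutions = θ/(2π) = 50.84.

≈ 50.8 revolutions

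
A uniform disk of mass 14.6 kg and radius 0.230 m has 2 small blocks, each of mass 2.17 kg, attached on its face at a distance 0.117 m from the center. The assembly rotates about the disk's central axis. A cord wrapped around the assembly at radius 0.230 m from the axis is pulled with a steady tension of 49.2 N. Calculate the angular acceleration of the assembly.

α ≈ 25.4 rad/s²

I_disk = ½MR² = ½(14.6)(0.230)² = 0.3862 kg·m².
I_blocks = 2·m·r² = 2(2.17)(0.117)² = 0.05941 kg·m².
Total I = 0.4456 kg·m².
τ = F r = (49.2)(0.230) = 11.32 N·m.
α = τ/I = 11.32/0.4456 = 25.40 rad/s².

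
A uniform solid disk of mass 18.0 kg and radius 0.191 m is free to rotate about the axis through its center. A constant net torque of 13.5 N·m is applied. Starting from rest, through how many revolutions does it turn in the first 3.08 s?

I = ½MR² = (1/2)(18.0)(0.191)² = 0.3283 kg·m².
α = τ/I = 13.5/0.3283 = 41.12 rad/s².
θ = ½αt² = ½(41.12)(3.08)² = 195.0 rad.
Revolutions = θ/(2π) = 31.04.

≈ 31.0 revolutions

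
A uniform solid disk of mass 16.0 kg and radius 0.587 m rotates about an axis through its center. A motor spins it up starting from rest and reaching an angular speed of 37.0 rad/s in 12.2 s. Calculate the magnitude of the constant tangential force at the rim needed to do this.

F ≈ 14.2 N

I = ½MR² = (1/2)(16.0)(0.587)² = 2.757 kg·m².
α = Δω/Δt = (37.0 − 0)/12.2 = 3.033 rad/s².
The required torque is τ = Iα = (2.757)(3.033) = 8.360 N·m.
A tangential force at the rim gives τ = FR, so F = τ/R = 8.360/0.587 = 14.24 N.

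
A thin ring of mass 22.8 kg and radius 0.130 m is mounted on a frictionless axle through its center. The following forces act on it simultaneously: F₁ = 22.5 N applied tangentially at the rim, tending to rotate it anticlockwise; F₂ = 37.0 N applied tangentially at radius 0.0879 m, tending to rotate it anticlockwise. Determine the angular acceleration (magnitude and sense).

I = MR² = (22.8)(0.130)² = 0.3853 kg·m².
Taking anticlockwise as positive: τ₁ = +(22.5)(0.130) = +2.925 N·m; τ₂ = +(37.0)(0.0879) = +3.252 N·m.
Net torque τ = 6.177 N·m.
α = τ/I = 6.177/0.3853 = 16.03 rad/s².

α ≈ 16.0 rad/s², anticlockwise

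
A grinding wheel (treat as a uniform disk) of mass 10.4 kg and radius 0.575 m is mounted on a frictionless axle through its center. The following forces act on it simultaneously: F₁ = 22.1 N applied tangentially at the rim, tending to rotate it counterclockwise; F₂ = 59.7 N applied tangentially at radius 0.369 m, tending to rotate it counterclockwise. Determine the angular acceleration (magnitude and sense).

α ≈ 20.2 rad/s², counterclockwise

I = ½MR² = (1/2)(10.4)(0.575)² = 1.719 kg·m².
Taking counterclockwise as positive: τ₁ = +(22.1)(0.575) = +12.71 N·m; τ₂ = +(59.7)(0.369) = +22.03 N·m.
Net torque τ = 34.74 N·m.
α = τ/I = 34.74/1.719 = 20.20 rad/s².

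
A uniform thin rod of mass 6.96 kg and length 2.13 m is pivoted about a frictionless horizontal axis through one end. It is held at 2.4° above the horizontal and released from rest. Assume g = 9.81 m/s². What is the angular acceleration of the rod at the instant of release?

About the pivot, I = (1/3)ML² = (1/3)(6.96)(2.13)² = 10.53 kg·m².
The weight acts at the center, a distance L/2 = 1.065 m from the pivot; τ = Mg(L/2) cos 2.4° = 72.65 N·m.
α = τ/I = 72.65/10.53 = 6.902 rad/s².

α ≈ 6.90 rad/s²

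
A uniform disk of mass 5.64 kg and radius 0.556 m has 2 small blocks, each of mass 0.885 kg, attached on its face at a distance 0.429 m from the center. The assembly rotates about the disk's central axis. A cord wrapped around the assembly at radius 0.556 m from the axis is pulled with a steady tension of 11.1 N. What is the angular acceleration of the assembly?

I_disk = ½MR² = ½(5.64)(0.556)² = 0.8718 kg·m².
I_blocks = 2·m·r² = 2(0.885)(0.429)² = 0.3258 kg·m².
Total I = 1.198 kg·m².
τ = F r = (11.1)(0.556) = 6.172 N·m.
α = τ/I = 6.172/1.198 = 5.154 rad/s².

α ≈ 5.15 rad/s²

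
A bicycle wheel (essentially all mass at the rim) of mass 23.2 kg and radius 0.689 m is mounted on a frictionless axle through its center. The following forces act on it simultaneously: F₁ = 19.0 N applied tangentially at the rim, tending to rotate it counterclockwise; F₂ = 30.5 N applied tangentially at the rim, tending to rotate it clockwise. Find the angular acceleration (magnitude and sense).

α ≈ 0.719 rad/s², clockwise

I = MR² = (23.2)(0.689)² = 11.01 kg·m².
Taking counterclockwise as positive: τ₁ = +(19.0)(0.689) = +13.09 N·m; τ₂ = −(30.5)(0.689) = −21.01 N·m.
Net torque τ = -7.923 N·m.
α = τ/I = -7.923/11.01 = -0.7194 rad/s².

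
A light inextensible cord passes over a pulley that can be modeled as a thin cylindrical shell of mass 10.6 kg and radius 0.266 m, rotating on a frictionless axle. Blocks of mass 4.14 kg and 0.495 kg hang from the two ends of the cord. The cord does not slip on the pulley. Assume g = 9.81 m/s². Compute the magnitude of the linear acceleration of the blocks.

a ≈ 2.35 m/s²

I = MR² = (10.6)(0.266)² = 0.7500 kg·m².
Heavier block: m₁g − T₁ = m₁a. Lighter block: T₂ − m₂g = m₂a.
Pulley: (T₁ − T₂)R = Iα = I(a/R), so T₁ − T₂ = (I/R²)a = 1·M_p a = 10.60·a.
Adding the three: (m₁ − m₂)g = (m₁ + m₂ + 10.60)a, so a = (4.14 − 0.495)(9.81)/(4.14 + 0.495 + 10.60) = 2.347 m/s².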